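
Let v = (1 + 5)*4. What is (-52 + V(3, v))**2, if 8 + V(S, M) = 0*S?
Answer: 3600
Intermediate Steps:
v = 24 (v = 6*4 = 24)
V(S, M) = -8 (V(S, M) = -8 + 0*S = -8 + 0 = -8)
(-52 + V(3, v))**2 = (-52 - 8)**2 = (-60)**2 = 3600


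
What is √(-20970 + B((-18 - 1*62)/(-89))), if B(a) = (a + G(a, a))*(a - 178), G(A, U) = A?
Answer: I*√168625290/89 ≈ 145.91*I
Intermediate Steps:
B(a) = 2*a*(-178 + a) (B(a) = (a + a)*(a - 178) = (2*a)*(-178 + a) = 2*a*(-178 + a))
√(-20970 + B((-18 - 1*62)/(-89))) = √(-20970 + 2*((-18 - 1*62)/(-89))*(-178 + (-18 - 1*62)/(-89))) = √(-20970 + 2*((-18 - 62)*(-1/89))*(-178 + (-18 - 62)*(-1/89))) = √(-20970 + 2*(-80*(-1/89))*(-178 - 80*(-1/89))) = √(-20970 + 2*(80/89)*(-178 + 80/89)) = √(-20970 + 2*(80/89)*(-15762/89)) = √(-20970 - 2521920/7921) = √(-168625290/7921) = I*√168625290/89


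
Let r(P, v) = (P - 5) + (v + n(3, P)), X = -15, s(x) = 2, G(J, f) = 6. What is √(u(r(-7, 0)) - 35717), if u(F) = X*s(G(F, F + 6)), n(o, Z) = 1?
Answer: I*√35747 ≈ 189.07*I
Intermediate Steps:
r(P, v) = -4 + P + v (r(P, v) = (P - 5) + (v + 1) = (-5 + P) + (1 + v) = -4 + P + v)
u(F) = -30 (u(F) = -15*2 = -30)
√(u(r(-7, 0)) - 35717) = √(-30 - 35717) = √(-35747) = I*√35747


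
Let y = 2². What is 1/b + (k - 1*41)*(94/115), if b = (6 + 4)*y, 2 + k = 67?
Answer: 18071/920 ≈ 19.642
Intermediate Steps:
k = 65 (k = -2 + 67 = 65)
y = 4
b = 40 (b = (6 + 4)*4 = 10*4 = 40)
1/b + (k - 1*41)*(94/115) = 1/40 + (65 - 1*41)*(94/115) = 1/40 + (65 - 41)*(94*(1/115)) = 1/40 + 24*(94/115) = 1/40 + 2256/115 = 18071/920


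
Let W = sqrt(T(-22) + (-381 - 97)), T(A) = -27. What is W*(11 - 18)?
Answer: -7*I*sqrt(505) ≈ -157.31*I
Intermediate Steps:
W = I*sqrt(505) (W = sqrt(-27 + (-381 - 97)) = sqrt(-27 - 478) = sqrt(-505) = I*sqrt(505) ≈ 22.472*I)
W*(11 - 18) = (I*sqrt(505))*(11 - 18) = (I*sqrt(505))*(-7) = -7*I*sqrt(505)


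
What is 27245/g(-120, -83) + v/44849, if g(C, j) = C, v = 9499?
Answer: -34879175/153768 ≈ -226.83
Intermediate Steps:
27245/g(-120, -83) + v/44849 = 27245/(-120) + 9499/44849 = 27245*(-1/120) + 9499*(1/44849) = -5449/24 + 1357/6407 = -34879175/153768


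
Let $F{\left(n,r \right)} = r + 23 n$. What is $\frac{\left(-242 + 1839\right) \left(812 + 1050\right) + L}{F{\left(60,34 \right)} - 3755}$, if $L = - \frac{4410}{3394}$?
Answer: $- \frac{5046220753}{3972677} \approx -1270.2$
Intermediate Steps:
$L = - \frac{2205}{1697}$ ($L = \left(-4410\right) \frac{1}{3394} = - \frac{2205}{1697} \approx -1.2994$)
$\frac{\left(-242 + 1839\right) \left(812 + 1050\right) + L}{F{\left(60,34 \right)} - 3755} = \frac{\left(-242 + 1839\right) \left(812 + 1050\right) - \frac{2205}{1697}}{\left(34 + 23 \cdot 60\right) - 3755} = \frac{1597 \cdot 1862 - \frac{2205}{1697}}{\left(34 + 1380\right) - 3755} = \frac{2973614 - \frac{2205}{1697}}{1414 - 3755} = \frac{5046220753}{1697 \left(-2341\right)} = \frac{5046220753}{1697} \left(- \frac{1}{2341}\right) = - \frac{5046220753}{3972677}$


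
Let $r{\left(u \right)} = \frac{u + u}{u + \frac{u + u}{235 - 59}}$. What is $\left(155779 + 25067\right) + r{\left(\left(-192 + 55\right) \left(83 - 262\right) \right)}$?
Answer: $\frac{16095470}{89} \approx 1.8085 \cdot 10^{5}$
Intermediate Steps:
$r{\left(u \right)} = \frac{176}{89}$ ($r{\left(u \right)} = \frac{2 u}{u + \frac{2 u}{176}} = \frac{2 u}{u + 2 u \frac{1}{176}} = \frac{2 u}{u + \frac{u}{88}} = \frac{2 u}{\frac{89}{88} u} = 2 u \frac{88}{89 u} = \frac{176}{89}$)
$\left(155779 + 25067\right) + r{\left(\left(-192 + 55\right) \left(83 - 262\right) \right)} = \left(155779 + 25067\right) + \frac{176}{89} = 180846 + \frac{176}{89} = \frac{16095470}{89}$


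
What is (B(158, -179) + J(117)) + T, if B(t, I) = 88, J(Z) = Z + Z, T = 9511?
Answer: 9833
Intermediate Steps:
J(Z) = 2*Z
(B(158, -179) + J(117)) + T = (88 + 2*117) + 9511 = (88 + 234) + 9511 = 322 + 9511 = 9833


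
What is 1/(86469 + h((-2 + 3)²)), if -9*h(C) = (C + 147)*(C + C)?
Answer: 9/777925 ≈ 1.1569e-5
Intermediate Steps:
h(C) = -2*C*(147 + C)/9 (h(C) = -(C + 147)*(C + C)/9 = -(147 + C)*2*C/9 = -2*C*(147 + C)/9)
1/(86469 + h((-2 + 3)²)) = 1/(86469 - 2*(-2 + 3)²*(147 + (-2 + 3)²)/9) = 1/(86469 - 2/9*1²*(147 + 1²)) = 1/(86469 - 2/9*1*(147 + 1)) = 1/(86469 - 2/9*1*148) = 1/(86469 - 296/9) = 1/(777925/9) = 9/777925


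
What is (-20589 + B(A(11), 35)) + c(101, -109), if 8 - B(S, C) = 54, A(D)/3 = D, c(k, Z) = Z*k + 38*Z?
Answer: -35786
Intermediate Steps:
c(k, Z) = 38*Z + Z*k
A(D) = 3*D
B(S, C) = -46 (B(S, C) = 8 - 1*54 = 8 - 54 = -46)
(-20589 + B(A(11), 35)) + c(101, -109) = (-20589 - 46) - 109*(38 + 101) = -20635 - 109*139 = -20635 - 15151 = -35786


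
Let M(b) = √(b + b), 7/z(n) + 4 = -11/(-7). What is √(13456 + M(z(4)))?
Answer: √(3888784 + 119*I*√34)/17 ≈ 116.0 + 0.010349*I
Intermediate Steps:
z(n) = -49/17 (z(n) = 7/(-4 - 11/(-7)) = 7/(-4 - 11*(-⅐)) = 7/(-4 + 11/7) = 7/(-17/7) = 7*(-7/17) = -49/17)
M(b) = √2*√b (M(b) = √(2*b) = √2*√b)
√(13456 + M(z(4))) = √(13456 + √2*√(-49/17)) = √(13456 + √2*(7*I*√17/17)) = √(13456 + 7*I*√34/17)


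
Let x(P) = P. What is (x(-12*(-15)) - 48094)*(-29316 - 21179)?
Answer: 2419417430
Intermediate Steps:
(x(-12*(-15)) - 48094)*(-29316 - 21179) = (-12*(-15) - 48094)*(-29316 - 21179) = (180 - 48094)*(-50495) = -47914*(-50495) = 2419417430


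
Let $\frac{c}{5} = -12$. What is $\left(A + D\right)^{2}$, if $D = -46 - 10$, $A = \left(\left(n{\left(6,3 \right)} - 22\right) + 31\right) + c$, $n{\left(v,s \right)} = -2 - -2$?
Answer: $11449$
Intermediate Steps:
$c = -60$ ($c = 5 \left(-12\right) = -60$)
$n{\left(v,s \right)} = 0$ ($n{\left(v,s \right)} = -2 + 2 = 0$)
$A = -51$ ($A = \left(\left(0 - 22\right) + 31\right) - 60 = \left(-22 + 31\right) - 60 = 9 - 60 = -51$)
$D = -56$ ($D = -46 - 10 = -56$)
$\left(A + D\right)^{2} = \left(-51 - 56\right)^{2} = \left(-107\right)^{2} = 11449$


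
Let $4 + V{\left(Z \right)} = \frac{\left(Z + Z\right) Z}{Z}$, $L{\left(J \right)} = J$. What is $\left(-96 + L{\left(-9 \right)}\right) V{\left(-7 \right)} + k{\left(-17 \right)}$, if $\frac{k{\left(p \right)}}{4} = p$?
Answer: $1822$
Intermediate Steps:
$k{\left(p \right)} = 4 p$
$V{\left(Z \right)} = -4 + 2 Z$ ($V{\left(Z \right)} = -4 + \frac{\left(Z + Z\right) Z}{Z} = -4 + \frac{2 Z Z}{Z} = -4 + \frac{2 Z^{2}}{Z} = -4 + 2 Z$)
$\left(-96 + L{\left(-9 \right)}\right) V{\left(-7 \right)} + k{\left(-17 \right)} = \left(-96 - 9\right) \left(-4 + 2 \left(-7\right)\right) + 4 \left(-17\right) = - 105 \left(-4 - 14\right) - 68 = \left(-105\right) \left(-18\right) - 68 = 1890 - 68 = 1822$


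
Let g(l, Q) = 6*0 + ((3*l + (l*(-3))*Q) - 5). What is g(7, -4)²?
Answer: 10000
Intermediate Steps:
g(l, Q) = -5 + 3*l - 3*Q*l (g(l, Q) = 0 + ((3*l + (-3*l)*Q) - 5) = 0 + ((3*l - 3*Q*l) - 5) = 0 + (-5 + 3*l - 3*Q*l) = -5 + 3*l - 3*Q*l)
g(7, -4)² = (-5 + 3*7 - 3*(-4)*7)² = (-5 + 21 + 84)² = 100² = 10000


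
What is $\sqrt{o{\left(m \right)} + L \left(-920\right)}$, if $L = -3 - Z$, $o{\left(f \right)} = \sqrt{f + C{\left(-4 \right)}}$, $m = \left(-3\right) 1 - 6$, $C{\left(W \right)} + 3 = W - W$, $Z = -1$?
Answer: $\sqrt{1840 + 2 i \sqrt{3}} \approx 42.895 + 0.0404 i$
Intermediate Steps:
$C{\left(W \right)} = -3$ ($C{\left(W \right)} = -3 + \left(W - W\right) = -3 + 0 = -3$)
$m = -9$ ($m = -3 - 6 = -9$)
$o{\left(f \right)} = \sqrt{-3 + f}$ ($o{\left(f \right)} = \sqrt{f - 3} = \sqrt{-3 + f}$)
$L = -2$ ($L = -3 - -1 = -3 + 1 = -2$)
$\sqrt{o{\left(m \right)} + L \left(-920\right)} = \sqrt{\sqrt{-3 - 9} - -1840} = \sqrt{\sqrt{-12} + 1840} = \sqrt{2 i \sqrt{3} + 1840} = \sqrt{1840 + 2 i \sqrt{3}}$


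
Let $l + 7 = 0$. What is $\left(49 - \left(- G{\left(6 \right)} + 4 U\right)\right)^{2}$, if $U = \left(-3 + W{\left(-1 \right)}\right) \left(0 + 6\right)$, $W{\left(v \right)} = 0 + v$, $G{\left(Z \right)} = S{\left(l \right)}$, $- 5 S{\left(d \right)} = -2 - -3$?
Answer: $\frac{524176}{25} \approx 20967.0$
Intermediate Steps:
$l = -7$ ($l = -7 + 0 = -7$)
$S{\left(d \right)} = - \frac{1}{5}$ ($S{\left(d \right)} = - \frac{-2 - -3}{5} = - \frac{-2 + 3}{5} = \left(- \frac{1}{5}\right) 1 = - \frac{1}{5}$)
$G{\left(Z \right)} = - \frac{1}{5}$
$W{\left(v \right)} = v$
$U = -24$ ($U = \left(-3 - 1\right) \left(0 + 6\right) = \left(-4\right) 6 = -24$)
$\left(49 - \left(- G{\left(6 \right)} + 4 U\right)\right)^{2} = \left(49 - - \frac{479}{5}\right)^{2} = \left(49 + \left(96 - \frac{1}{5}\right)\right)^{2} = \left(49 + \frac{479}{5}\right)^{2} = \left(\frac{724}{5}\right)^{2} = \frac{524176}{25}$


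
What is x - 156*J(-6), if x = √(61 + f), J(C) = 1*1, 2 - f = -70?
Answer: -156 + √133 ≈ -144.47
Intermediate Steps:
f = 72 (f = 2 - 1*(-70) = 2 + 70 = 72)
J(C) = 1
x = √133 (x = √(61 + 72) = √133 ≈ 11.533)
x - 156*J(-6) = √133 - 156*1 = √133 - 156 = -156 + √133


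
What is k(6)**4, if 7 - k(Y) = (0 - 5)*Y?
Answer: 1874161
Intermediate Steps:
k(Y) = 7 + 5*Y (k(Y) = 7 - (0 - 5)*Y = 7 - (-5)*Y = 7 + 5*Y)
k(6)**4 = (7 + 5*6)**4 = (7 + 30)**4 = 37**4 = 1874161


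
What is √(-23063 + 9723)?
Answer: 2*I*√3335 ≈ 115.5*I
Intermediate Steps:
√(-23063 + 9723) = √(-13340) = 2*I*√3335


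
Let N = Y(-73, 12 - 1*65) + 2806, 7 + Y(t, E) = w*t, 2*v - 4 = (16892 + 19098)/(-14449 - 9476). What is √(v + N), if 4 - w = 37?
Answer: 7*√2434124715/4785 ≈ 72.175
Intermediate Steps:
w = -33 (w = 4 - 1*37 = 4 - 37 = -33)
v = 5971/4785 (v = 2 + ((16892 + 19098)/(-14449 - 9476))/2 = 2 + (35990/(-23925))/2 = 2 + (35990*(-1/23925))/2 = 2 + (½)*(-7198/4785) = 2 - 3599/4785 = 5971/4785 ≈ 1.2479)
Y(t, E) = -7 - 33*t
N = 5208 (N = (-7 - 33*(-73)) + 2806 = (-7 + 2409) + 2806 = 2402 + 2806 = 5208)
√(v + N) = √(5971/4785 + 5208) = √(24926251/4785) = 7*√2434124715/4785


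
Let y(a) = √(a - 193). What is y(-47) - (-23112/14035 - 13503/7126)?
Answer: 50601531/14287630 + 4*I*√15 ≈ 3.5416 + 15.492*I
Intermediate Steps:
y(a) = √(-193 + a)
y(-47) - (-23112/14035 - 13503/7126) = √(-193 - 47) - (-23112/14035 - 13503/7126) = √(-240) - (-23112*1/14035 - 13503*1/7126) = 4*I*√15 - (-23112/14035 - 1929/1018) = 4*I*√15 - 1*(-50601531/14287630) = 4*I*√15 + 50601531/14287630 = 50601531/14287630 + 4*I*√15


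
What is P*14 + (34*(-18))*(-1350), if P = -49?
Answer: 825514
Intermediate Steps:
P*14 + (34*(-18))*(-1350) = -49*14 + (34*(-18))*(-1350) = -686 - 612*(-1350) = -686 + 826200 = 825514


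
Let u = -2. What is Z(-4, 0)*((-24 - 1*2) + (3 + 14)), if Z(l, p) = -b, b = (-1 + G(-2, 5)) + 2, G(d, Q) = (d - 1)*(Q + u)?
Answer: -72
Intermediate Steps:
G(d, Q) = (-1 + d)*(-2 + Q) (G(d, Q) = (d - 1)*(Q - 2) = (-1 + d)*(-2 + Q))
b = -8 (b = (-1 + (2 - 1*5 - 2*(-2) + 5*(-2))) + 2 = (-1 + (2 - 5 + 4 - 10)) + 2 = (-1 - 9) + 2 = -10 + 2 = -8)
Z(l, p) = 8 (Z(l, p) = -1*(-8) = 8)
Z(-4, 0)*((-24 - 1*2) + (3 + 14)) = 8*((-24 - 1*2) + (3 + 14)) = 8*((-24 - 2) + 17) = 8*(-26 + 17) = 8*(-9) = -72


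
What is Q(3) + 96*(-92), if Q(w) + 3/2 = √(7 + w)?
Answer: -17667/2 + √10 ≈ -8830.3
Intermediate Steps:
Q(w) = -3/2 + √(7 + w)
Q(3) + 96*(-92) = (-3/2 + √(7 + 3)) + 96*(-92) = (-3/2 + √10) - 8832 = -17667/2 + √10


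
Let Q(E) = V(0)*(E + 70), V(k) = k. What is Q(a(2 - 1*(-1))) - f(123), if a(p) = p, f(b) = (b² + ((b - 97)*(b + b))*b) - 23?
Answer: -801814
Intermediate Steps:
f(b) = -23 + b² + 2*b²*(-97 + b) (f(b) = (b² + ((-97 + b)*(2*b))*b) - 23 = (b² + (2*b*(-97 + b))*b) - 23 = (b² + 2*b²*(-97 + b)) - 23 = -23 + b² + 2*b²*(-97 + b))
Q(E) = 0 (Q(E) = 0*(E + 70) = 0*(70 + E) = 0)
Q(a(2 - 1*(-1))) - f(123) = 0 - (-23 - 193*123² + 2*123³) = 0 - (-23 - 193*15129 + 2*1860867) = 0 - (-23 - 2919897 + 3721734) = 0 - 1*801814 = 0 - 801814 = -801814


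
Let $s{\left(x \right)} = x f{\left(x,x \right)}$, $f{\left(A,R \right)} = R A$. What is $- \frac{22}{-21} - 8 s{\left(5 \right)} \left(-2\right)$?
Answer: $\frac{44000}{21} \approx 2095.2$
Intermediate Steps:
$f{\left(A,R \right)} = A R$
$s{\left(x \right)} = x^{3}$ ($s{\left(x \right)} = x x x = x x^{2} = x^{3}$)
$- \frac{22}{-21} - 8 s{\left(5 \right)} \left(-2\right) = - \frac{22}{-21} - 8 \cdot 5^{3} \left(-2\right) = \left(-22\right) \left(- \frac{1}{21}\right) \left(-8\right) 125 \left(-2\right) = \frac{22 \left(\left(-1000\right) \left(-2\right)\right)}{21} = \frac{22}{21} \cdot 2000 = \frac{44000}{21}$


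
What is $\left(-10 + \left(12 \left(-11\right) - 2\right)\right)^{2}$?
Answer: $20736$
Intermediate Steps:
$\left(-10 + \left(12 \left(-11\right) - 2\right)\right)^{2} = \left(-10 - 134\right)^{2} = \left(-144\right)^{2} = 20736$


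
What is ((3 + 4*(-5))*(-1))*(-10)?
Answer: -170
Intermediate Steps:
((3 + 4*(-5))*(-1))*(-10) = ((3 - 20)*(-1))*(-10) = -17*(-1)*(-10) = 17*(-10) = -170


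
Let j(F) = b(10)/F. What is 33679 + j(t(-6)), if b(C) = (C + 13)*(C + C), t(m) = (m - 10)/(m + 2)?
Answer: 33794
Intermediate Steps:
t(m) = (-10 + m)/(2 + m)
b(C) = 2*C*(13 + C) (b(C) = (13 + C)*(2*C) = 2*C*(13 + C))
j(F) = 460/F (j(F) = (2*10*(13 + 10))/F = (2*10*23)/F = 460/F)
33679 + j(t(-6)) = 33679 + 460/(((-10 - 6)/(2 - 6))) = 33679 + 460/((-16/(-4))) = 33679 + 460/((-¼*(-16))) = 33679 + 460/4 = 33679 + 460*(¼) = 33679 + 115 = 33794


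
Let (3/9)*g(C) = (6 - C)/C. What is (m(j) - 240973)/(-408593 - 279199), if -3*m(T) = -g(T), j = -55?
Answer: 236671/675510 ≈ 0.35036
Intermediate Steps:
g(C) = 3*(6 - C)/C (g(C) = 3*((6 - C)/C) = 3*(6 - C)/C)
m(T) = -1 + 6/T (m(T) = -(-1)*(-3 + 18/T)/3 = -(3 - 18/T)/3 = -1 + 6/T)
(m(j) - 240973)/(-408593 - 279199) = ((6 - 1*(-55))/(-55) - 240973)/(-408593 - 279199) = (-(6 + 55)/55 - 240973)/(-687792) = (-1/55*61 - 240973)*(-1/687792) = (-61/55 - 240973)*(-1/687792) = -13253576/55*(-1/687792) = 236671/675510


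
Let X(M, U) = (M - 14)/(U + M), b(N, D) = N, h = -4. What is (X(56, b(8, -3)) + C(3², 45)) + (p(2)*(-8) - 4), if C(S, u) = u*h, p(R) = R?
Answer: -6379/32 ≈ -199.34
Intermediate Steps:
X(M, U) = (-14 + M)/(M + U)
C(S, u) = -4*u (C(S, u) = u*(-4) = -4*u)
(X(56, b(8, -3)) + C(3², 45)) + (p(2)*(-8) - 4) = ((-14 + 56)/(56 + 8) - 4*45) + (2*(-8) - 4) = (42/64 - 180) + (-16 - 4) = ((1/64)*42 - 180) - 20 = (21/32 - 180) - 20 = -5739/32 - 20 = -6379/32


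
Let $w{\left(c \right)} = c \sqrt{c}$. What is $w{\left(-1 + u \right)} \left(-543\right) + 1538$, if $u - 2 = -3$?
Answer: $1538 + 1086 i \sqrt{2} \approx 1538.0 + 1535.8 i$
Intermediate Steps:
$u = -1$ ($u = 2 - 3 = -1$)
$w{\left(c \right)} = c^{\frac{3}{2}}$
$w{\left(-1 + u \right)} \left(-543\right) + 1538 = \left(-1 - 1\right)^{\frac{3}{2}} \left(-543\right) + 1538 = \left(-2\right)^{\frac{3}{2}} \left(-543\right) + 1538 = - 2 i \sqrt{2} \left(-543\right) + 1538 = 1086 i \sqrt{2} + 1538 = 1538 + 1086 i \sqrt{2}$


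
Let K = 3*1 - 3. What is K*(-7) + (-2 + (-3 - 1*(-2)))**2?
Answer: 9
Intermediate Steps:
K = 0 (K = 3 - 3 = 0)
K*(-7) + (-2 + (-3 - 1*(-2)))**2 = 0*(-7) + (-2 + (-3 - 1*(-2)))**2 = 0 + (-2 + (-3 + 2))**2 = 0 + (-2 - 1)**2 = 0 + (-3)**2 = 0 + 9 = 9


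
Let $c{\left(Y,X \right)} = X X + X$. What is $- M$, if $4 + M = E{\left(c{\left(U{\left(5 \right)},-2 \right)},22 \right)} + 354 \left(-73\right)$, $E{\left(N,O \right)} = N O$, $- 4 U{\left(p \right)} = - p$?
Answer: $25802$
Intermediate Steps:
$U{\left(p \right)} = \frac{p}{4}$ ($U{\left(p \right)} = - \frac{\left(-1\right) p}{4} = \frac{p}{4}$)
$c{\left(Y,X \right)} = X + X^{2}$ ($c{\left(Y,X \right)} = X^{2} + X = X + X^{2}$)
$M = -25802$ ($M = -4 + \left(- 2 \left(1 - 2\right) 22 + 354 \left(-73\right)\right) = -4 - \left(25842 - \left(-2\right) \left(-1\right) 22\right) = -4 + \left(2 \cdot 22 - 25842\right) = -4 + \left(44 - 25842\right) = -4 - 25798 = -25802$)
$- M = \left(-1\right) \left(-25802\right) = 25802$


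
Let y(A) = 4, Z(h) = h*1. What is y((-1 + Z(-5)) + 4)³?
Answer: 64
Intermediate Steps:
Z(h) = h
y((-1 + Z(-5)) + 4)³ = 4³ = 64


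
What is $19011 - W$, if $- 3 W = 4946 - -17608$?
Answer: $26529$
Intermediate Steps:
$W = -7518$ ($W = - \frac{4946 - -17608}{3} = - \frac{4946 + 17608}{3} = \left(- \frac{1}{3}\right) 22554 = -7518$)
$19011 - W = 19011 - -7518 = 19011 + 7518 = 26529$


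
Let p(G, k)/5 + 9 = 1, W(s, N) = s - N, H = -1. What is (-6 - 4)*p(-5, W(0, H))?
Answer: 400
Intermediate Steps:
p(G, k) = -40 (p(G, k) = -45 + 5*1 = -45 + 5 = -40)
(-6 - 4)*p(-5, W(0, H)) = (-6 - 4)*(-40) = -10*(-40) = 400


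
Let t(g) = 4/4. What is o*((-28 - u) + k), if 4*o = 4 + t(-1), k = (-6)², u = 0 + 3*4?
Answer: -5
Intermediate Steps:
u = 12 (u = 0 + 12 = 12)
t(g) = 1 (t(g) = 4*(¼) = 1)
k = 36
o = 5/4 (o = (4 + 1)/4 = (¼)*5 = 5/4 ≈ 1.2500)
o*((-28 - u) + k) = 5*((-28 - 1*12) + 36)/4 = 5*((-28 - 12) + 36)/4 = 5*(-40 + 36)/4 = (5/4)*(-4) = -5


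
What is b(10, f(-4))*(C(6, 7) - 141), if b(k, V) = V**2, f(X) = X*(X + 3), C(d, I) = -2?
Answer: -2288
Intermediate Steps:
f(X) = X*(3 + X)
b(10, f(-4))*(C(6, 7) - 141) = (-4*(3 - 4))**2*(-2 - 141) = (-4*(-1))**2*(-143) = 4**2*(-143) = 16*(-143) = -2288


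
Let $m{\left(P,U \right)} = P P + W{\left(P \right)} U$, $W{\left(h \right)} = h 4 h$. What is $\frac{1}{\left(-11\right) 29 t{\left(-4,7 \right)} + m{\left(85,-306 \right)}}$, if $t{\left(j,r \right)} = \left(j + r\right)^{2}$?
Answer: $- \frac{1}{8839046} \approx -1.1313 \cdot 10^{-7}$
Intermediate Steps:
$W{\left(h \right)} = 4 h^{2}$ ($W{\left(h \right)} = 4 h h = 4 h^{2}$)
$m{\left(P,U \right)} = P^{2} + 4 U P^{2}$ ($m{\left(P,U \right)} = P P + 4 P^{2} U = P^{2} + 4 U P^{2}$)
$\frac{1}{\left(-11\right) 29 t{\left(-4,7 \right)} + m{\left(85,-306 \right)}} = \frac{1}{\left(-11\right) 29 \left(-4 + 7\right)^{2} + 85^{2} \left(1 + 4 \left(-306\right)\right)} = \frac{1}{- 319 \cdot 3^{2} + 7225 \left(1 - 1224\right)} = \frac{1}{\left(-319\right) 9 + 7225 \left(-1223\right)} = \frac{1}{-2871 - 8836175} = \frac{1}{-8839046} = - \frac{1}{8839046}$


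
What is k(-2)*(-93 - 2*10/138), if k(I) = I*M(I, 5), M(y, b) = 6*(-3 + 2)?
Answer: -25708/23 ≈ -1117.7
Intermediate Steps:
M(y, b) = -6 (M(y, b) = 6*(-1) = -6)
k(I) = -6*I (k(I) = I*(-6) = -6*I)
k(-2)*(-93 - 2*10/138) = (-6*(-2))*(-93 - 2*10/138) = 12*(-93 - 20*1/138) = 12*(-93 - 10/69) = 12*(-6427/69) = -25708/23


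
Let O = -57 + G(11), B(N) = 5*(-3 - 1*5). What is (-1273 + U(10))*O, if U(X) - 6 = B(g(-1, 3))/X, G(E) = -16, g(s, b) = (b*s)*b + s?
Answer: 92783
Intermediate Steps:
g(s, b) = s + s*b² (g(s, b) = s*b² + s = s + s*b²)
B(N) = -40 (B(N) = 5*(-3 - 5) = 5*(-8) = -40)
U(X) = 6 - 40/X
O = -73 (O = -57 - 16 = -73)
(-1273 + U(10))*O = (-1273 + (6 - 40/10))*(-73) = (-1273 + (6 - 40*⅒))*(-73) = (-1273 + (6 - 4))*(-73) = (-1273 + 2)*(-73) = -1271*(-73) = 92783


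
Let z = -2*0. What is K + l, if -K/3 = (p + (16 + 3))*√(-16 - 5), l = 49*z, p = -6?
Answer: -39*I*√21 ≈ -178.72*I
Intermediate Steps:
z = 0
l = 0 (l = 49*0 = 0)
K = -39*I*√21 (K = -3*(-6 + (16 + 3))*√(-16 - 5) = -3*(-6 + 19)*√(-21) = -39*I*√21 ≈ -178.72*I)
K + l = -39*I*√21 + 0 = -39*I*√21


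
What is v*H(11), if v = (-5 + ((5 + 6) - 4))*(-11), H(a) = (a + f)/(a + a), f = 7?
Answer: -18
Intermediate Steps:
H(a) = (7 + a)/(2*a) (H(a) = (a + 7)/(a + a) = (7 + a)/((2*a)) = (7 + a)*(1/(2*a)) = (7 + a)/(2*a))
v = -22 (v = (-5 + (11 - 4))*(-11) = (-5 + 7)*(-11) = 2*(-11) = -22)
v*H(11) = -11*(7 + 11)/11 = -11*18/11 = -22*9/11 = -18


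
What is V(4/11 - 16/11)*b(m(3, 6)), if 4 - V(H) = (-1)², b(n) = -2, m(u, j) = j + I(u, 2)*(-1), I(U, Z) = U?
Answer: -6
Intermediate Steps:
m(u, j) = j - u (m(u, j) = j + u*(-1) = j - u)
V(H) = 3 (V(H) = 4 - 1*(-1)² = 4 - 1*1 = 4 - 1 = 3)
V(4/11 - 16/11)*b(m(3, 6)) = 3*(-2) = -6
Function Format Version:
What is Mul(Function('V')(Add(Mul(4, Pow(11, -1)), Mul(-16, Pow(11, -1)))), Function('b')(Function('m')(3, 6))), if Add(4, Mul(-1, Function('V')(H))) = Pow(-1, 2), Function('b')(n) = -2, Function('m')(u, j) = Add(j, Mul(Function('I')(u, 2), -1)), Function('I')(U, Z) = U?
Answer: -6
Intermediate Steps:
Function('m')(u, j) = Add(j, Mul(-1, u)) (Function('m')(u, j) = Add(j, Mul(u, -1)) = Add(j, Mul(-1, u)))
Function('V')(H) = 3 (Function('V')(H) = Add(4, Mul(-1, Pow(-1, 2))) = Add(4, Mul(-1, 1)) = Add(4, -1) = 3)
Mul(Function('V')(Add(Mul(4, Pow(11, -1)), Mul(-16, Pow(11, -1)))), Function('b')(Function('m')(3, 6))) = Mul(3, -2) = -6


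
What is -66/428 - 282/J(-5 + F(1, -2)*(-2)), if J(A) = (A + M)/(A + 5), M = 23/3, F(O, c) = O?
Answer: 181011/214 ≈ 845.85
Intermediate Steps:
M = 23/3 (M = 23*(⅓) = 23/3 ≈ 7.6667)
J(A) = (23/3 + A)/(5 + A) (J(A) = (A + 23/3)/(A + 5) = (23/3 + A)/(5 + A))
-66/428 - 282/J(-5 + F(1, -2)*(-2)) = -66/428 - 282*(5 + (-5 + 1*(-2)))/(23/3 + (-5 + 1*(-2))) = -66*1/428 - 282*(5 + (-5 - 2))/(23/3 + (-5 - 2)) = -33/214 - 282*(5 - 7)/(23/3 - 7) = -33/214 - 282/((⅔)/(-2)) = -33/214 - 282/((-½*⅔)) = -33/214 - 282/(-⅓) = -33/214 - 282*(-3) = -33/214 + 846 = 181011/214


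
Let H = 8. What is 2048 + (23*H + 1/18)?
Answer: 40177/18 ≈ 2232.1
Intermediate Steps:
2048 + (23*H + 1/18) = 2048 + (23*8 + 1/18) = 2048 + (184 + 1/18) = 2048 + 3313/18 = 40177/18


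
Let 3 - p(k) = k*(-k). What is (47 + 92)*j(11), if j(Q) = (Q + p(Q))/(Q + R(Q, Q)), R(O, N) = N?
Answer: 18765/22 ≈ 852.95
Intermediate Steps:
p(k) = 3 + k² (p(k) = 3 - k*(-k) = 3 - (-1)*k² = 3 + k²)
j(Q) = (3 + Q + Q²)/(2*Q) (j(Q) = (Q + (3 + Q²))/(Q + Q) = (3 + Q + Q²)/((2*Q)) = (3 + Q + Q²)*(1/(2*Q)) = (3 + Q + Q²)/(2*Q))
(47 + 92)*j(11) = (47 + 92)*((½)*(3 + 11 + 11²)/11) = 139*((½)*(1/11)*(3 + 11 + 121)) = 139*((½)*(1/11)*135) = 139*(135/22) = 18765/22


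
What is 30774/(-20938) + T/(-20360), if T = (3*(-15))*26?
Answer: -30103059/21314884 ≈ -1.4123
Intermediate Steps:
T = -1170 (T = -45*26 = -1170)
30774/(-20938) + T/(-20360) = 30774/(-20938) - 1170/(-20360) = 30774*(-1/20938) - 1170*(-1/20360) = -15387/10469 + 117/2036 = -30103059/21314884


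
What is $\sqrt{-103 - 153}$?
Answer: $16 i \approx 16.0 i$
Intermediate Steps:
$\sqrt{-103 - 153} = \sqrt{-256} = 16 i$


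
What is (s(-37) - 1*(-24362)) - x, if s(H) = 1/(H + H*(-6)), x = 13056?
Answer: 2091611/185 ≈ 11306.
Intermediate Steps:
s(H) = -1/(5*H) (s(H) = 1/(H - 6*H) = 1/(-5*H) = -1/(5*H))
(s(-37) - 1*(-24362)) - x = (-1/5/(-37) - 1*(-24362)) - 1*13056 = (-1/5*(-1/37) + 24362) - 13056 = (1/185 + 24362) - 13056 = 4506971/185 - 13056 = 2091611/185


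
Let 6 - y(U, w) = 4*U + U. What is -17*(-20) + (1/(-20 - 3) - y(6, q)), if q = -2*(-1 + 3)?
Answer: 8371/23 ≈ 363.96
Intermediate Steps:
q = -4 (q = -2*2 = -4)
y(U, w) = 6 - 5*U (y(U, w) = 6 - (4*U + U) = 6 - 5*U)
-17*(-20) + (1/(-20 - 3) - y(6, q)) = -17*(-20) + (1/(-20 - 3) - (6 - 5*6)) = 340 + (1/(-23) - (6 - 30)) = 340 + (-1/23 - 1*(-24)) = 340 + (-1/23 + 24) = 340 + 551/23 = 8371/23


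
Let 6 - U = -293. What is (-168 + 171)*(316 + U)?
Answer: 1845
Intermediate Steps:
U = 299 (U = 6 - 1*(-293) = 6 + 293 = 299)
(-168 + 171)*(316 + U) = (-168 + 171)*(316 + 299) = 3*615 = 1845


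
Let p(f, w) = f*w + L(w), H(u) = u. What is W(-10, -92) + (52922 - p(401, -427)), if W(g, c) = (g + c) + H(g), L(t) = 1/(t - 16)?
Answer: 99248392/443 ≈ 2.2404e+5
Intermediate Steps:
L(t) = 1/(-16 + t)
p(f, w) = 1/(-16 + w) + f*w (p(f, w) = f*w + 1/(-16 + w) = 1/(-16 + w) + f*w)
W(g, c) = c + 2*g (W(g, c) = (g + c) + g = (c + g) + g = c + 2*g)
W(-10, -92) + (52922 - p(401, -427)) = (-92 + 2*(-10)) + (52922 - (1 + 401*(-427)*(-16 - 427))/(-16 - 427)) = (-92 - 20) + (52922 - (1 + 401*(-427)*(-443))/(-443)) = -112 + (52922 - (-1)*(1 + 75853561)/443) = -112 + (52922 - (-1)*75853562/443) = -112 + (52922 - 1*(-75853562/443)) = -112 + (52922 + 75853562/443) = -112 + 99298008/443 = 99248392/443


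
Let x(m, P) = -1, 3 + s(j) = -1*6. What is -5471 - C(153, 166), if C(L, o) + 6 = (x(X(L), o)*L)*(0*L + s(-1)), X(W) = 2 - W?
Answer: -6842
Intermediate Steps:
s(j) = -9 (s(j) = -3 - 1*6 = -3 - 6 = -9)
C(L, o) = -6 + 9*L (C(L, o) = -6 + (-L)*(0*L - 9) = -6 + (-L)*(0 - 9) = -6 - L*(-9) = -6 + 9*L)
-5471 - C(153, 166) = -5471 - (-6 + 9*153) = -5471 - (-6 + 1377) = -5471 - 1*1371 = -5471 - 1371 = -6842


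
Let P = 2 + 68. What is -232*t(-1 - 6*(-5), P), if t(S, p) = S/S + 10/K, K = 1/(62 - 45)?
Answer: -39672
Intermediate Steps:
K = 1/17 ≈ 0.058824
P = 70
t(S, p) = 171 (t(S, p) = S/S + 10/(1/17) = 1 + 10*17 = 1 + 170 = 171)
-232*t(-1 - 6*(-5), P) = -232*171 = -39672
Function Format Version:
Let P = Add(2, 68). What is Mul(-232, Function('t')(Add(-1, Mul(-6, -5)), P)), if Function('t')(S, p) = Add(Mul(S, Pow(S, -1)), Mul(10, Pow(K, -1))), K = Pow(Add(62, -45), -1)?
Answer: -39672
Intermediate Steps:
K = Rational(1, 17) (K = Pow(17, -1) = Rational(1, 17) ≈ 0.058824)
P = 70
Function('t')(S, p) = 171 (Function('t')(S, p) = Add(Mul(S, Pow(S, -1)), Mul(10, Pow(Rational(1, 17), -1))) = Add(1, Mul(10, 17)) = Add(1, 170) = 171)
Mul(-232, Function('t')(Add(-1, Mul(-6, -5)), P)) = Mul(-232, 171) = -39672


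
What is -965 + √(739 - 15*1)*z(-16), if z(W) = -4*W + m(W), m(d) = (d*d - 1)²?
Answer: -965 + 130178*√181 ≈ 1.7504e+6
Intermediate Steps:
m(d) = (-1 + d²)² (m(d) = (d² - 1)² = (-1 + d²)²)
z(W) = (-1 + W²)² - 4*W (z(W) = -4*W + (-1 + W²)² = (-1 + W²)² - 4*W)
-965 + √(739 - 15*1)*z(-16) = -965 + √(739 - 15*1)*((-1 + (-16)²)² - 4*(-16)) = -965 + √(739 - 15)*((-1 + 256)² + 64) = -965 + √724*(255² + 64) = -965 + (2*√181)*(65025 + 64) = -965 + (2*√181)*65089 = -965 + 130178*√181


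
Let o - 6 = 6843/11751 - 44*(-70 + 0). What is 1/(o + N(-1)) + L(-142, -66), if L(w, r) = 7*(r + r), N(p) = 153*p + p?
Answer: -10613914783/11486925 ≈ -924.00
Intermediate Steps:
N(p) = 154*p
L(w, r) = 14*r (L(w, r) = 7*(2*r) = 14*r)
o = 12090143/3917 (o = 6 + (6843/11751 - 44*(-70 + 0)) = 6 + (6843*(1/11751) - 44*(-70)) = 6 + (2281/3917 + 3080) = 6 + 12066641/3917 = 12090143/3917 ≈ 3086.6)
1/(o + N(-1)) + L(-142, -66) = 1/(12090143/3917 + 154*(-1)) + 14*(-66) = 1/(12090143/3917 - 154) - 924 = 1/(11486925/3917) - 924 = 3917/11486925 - 924 = -10613914783/11486925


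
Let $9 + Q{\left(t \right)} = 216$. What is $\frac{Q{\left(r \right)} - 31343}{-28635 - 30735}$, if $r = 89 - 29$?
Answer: $\frac{15568}{29685} \approx 0.52444$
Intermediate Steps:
$r = 60$
$Q{\left(t \right)} = 207$ ($Q{\left(t \right)} = -9 + 216 = 207$)
$\frac{Q{\left(r \right)} - 31343}{-28635 - 30735} = \frac{207 - 31343}{-28635 - 30735} = - \frac{31136}{-59370} = \left(-31136\right) \left(- \frac{1}{59370}\right) = \frac{15568}{29685}$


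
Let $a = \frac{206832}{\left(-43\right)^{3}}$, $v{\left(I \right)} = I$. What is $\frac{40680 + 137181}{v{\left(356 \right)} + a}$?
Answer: $\frac{14141194527}{28097660} \approx 503.29$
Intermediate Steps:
$a = - \frac{206832}{79507}$ ($a = \frac{206832}{-79507} = 206832 \left(- \frac{1}{79507}\right) = - \frac{206832}{79507} \approx -2.6014$)
$\frac{40680 + 137181}{v{\left(356 \right)} + a} = \frac{40680 + 137181}{356 - \frac{206832}{79507}} = \frac{177861}{\frac{28097660}{79507}} = 177861 \cdot \frac{79507}{28097660} = \frac{14141194527}{28097660}$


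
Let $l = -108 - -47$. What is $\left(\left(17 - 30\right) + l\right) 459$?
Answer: $-33966$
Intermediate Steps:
$l = -61$ ($l = -108 + 47 = -61$)
$\left(\left(17 - 30\right) + l\right) 459 = \left(\left(17 - 30\right) - 61\right) 459 = \left(-13 - 61\right) 459 = \left(-74\right) 459 = -33966$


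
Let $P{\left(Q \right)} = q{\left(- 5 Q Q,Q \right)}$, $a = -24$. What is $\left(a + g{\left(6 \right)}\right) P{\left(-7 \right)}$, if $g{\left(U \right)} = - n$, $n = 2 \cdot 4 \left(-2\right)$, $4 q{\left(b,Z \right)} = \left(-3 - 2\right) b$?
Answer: $-2450$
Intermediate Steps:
$q{\left(b,Z \right)} = - \frac{5 b}{4}$ ($q{\left(b,Z \right)} = \frac{\left(-3 - 2\right) b}{4} = \frac{\left(-5\right) b}{4} = - \frac{5 b}{4}$)
$P{\left(Q \right)} = \frac{25 Q^{2}}{4}$ ($P{\left(Q \right)} = - \frac{5 - 5 Q Q}{4} = - \frac{5 \left(- 5 Q^{2}\right)}{4} = \frac{25 Q^{2}}{4}$)
$n = -16$ ($n = 8 \left(-2\right) = -16$)
$g{\left(U \right)} = 16$ ($g{\left(U \right)} = \left(-1\right) \left(-16\right) = 16$)
$\left(a + g{\left(6 \right)}\right) P{\left(-7 \right)} = \left(-24 + 16\right) \frac{25 \left(-7\right)^{2}}{4} = - 8 \cdot \frac{25}{4} \cdot 49 = \left(-8\right) \frac{1225}{4} = -2450$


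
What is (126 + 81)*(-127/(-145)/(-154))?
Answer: -26289/22330 ≈ -1.1773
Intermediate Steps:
(126 + 81)*(-127/(-145)/(-154)) = 207*(-127*(-1/145)*(-1/154)) = 207*((127/145)*(-1/154)) = 207*(-127/22330) = -26289/22330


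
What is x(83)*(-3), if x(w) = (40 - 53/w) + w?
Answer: -30468/83 ≈ -367.08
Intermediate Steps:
x(w) = 40 + w - 53/w
x(83)*(-3) = (40 + 83 - 53/83)*(-3) = (10156/83)*(-3) = -30468/83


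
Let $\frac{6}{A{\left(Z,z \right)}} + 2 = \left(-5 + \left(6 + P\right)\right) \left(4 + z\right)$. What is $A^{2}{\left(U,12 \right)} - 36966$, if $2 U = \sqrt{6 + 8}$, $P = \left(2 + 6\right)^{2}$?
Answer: $- \frac{1106355413}{29929} \approx -36966.0$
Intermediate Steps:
$P = 64$ ($P = 8^{2} = 64$)
$U = \frac{\sqrt{14}}{2}$ ($U = \frac{\sqrt{6 + 8}}{2} = \frac{\sqrt{14}}{2} \approx 1.8708$)
$A{\left(Z,z \right)} = \frac{6}{258 + 65 z}$ ($A{\left(Z,z \right)} = \frac{6}{-2 + \left(-5 + \left(6 + 64\right)\right) \left(4 + z\right)} = \frac{6}{-2 + \left(-5 + 70\right) \left(4 + z\right)} = \frac{6}{-2 + 65 \left(4 + z\right)} = \frac{6}{-2 + \left(260 + 65 z\right)} = \frac{6}{258 + 65 z}$)
$A^{2}{\left(U,12 \right)} - 36966 = \left(\frac{6}{258 + 65 \cdot 12}\right)^{2} - 36966 = \left(\frac{6}{258 + 780}\right)^{2} - 36966 = \left(\frac{6}{1038}\right)^{2} - 36966 = \left(6 \cdot \frac{1}{1038}\right)^{2} - 36966 = \left(\frac{1}{173}\right)^{2} - 36966 = \frac{1}{29929} - 36966 = - \frac{1106355413}{29929}$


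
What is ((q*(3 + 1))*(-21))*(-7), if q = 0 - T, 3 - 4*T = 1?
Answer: -294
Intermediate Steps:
T = ½ (T = ¾ - ¼*1 = ¾ - ¼ = ½ ≈ 0.50000)
q = -½ (q = 0 - 1*½ = 0 - ½ = -½ ≈ -0.50000)
((q*(3 + 1))*(-21))*(-7) = (-(3 + 1)/2*(-21))*(-7) = (-½*4*(-21))*(-7) = -2*(-21)*(-7) = 42*(-7) = -294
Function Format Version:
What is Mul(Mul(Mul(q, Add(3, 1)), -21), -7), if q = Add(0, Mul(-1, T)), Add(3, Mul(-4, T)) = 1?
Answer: -294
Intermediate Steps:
T = Rational(1, 2) (T = Add(Rational(3, 4), Mul(Rational(-1, 4), 1)) = Add(Rational(3, 4), Rational(-1, 4)) = Rational(1, 2) ≈ 0.50000)
q = Rational(-1, 2) (q = Add(0, Mul(-1, Rational(1, 2))) = Add(0, Rational(-1, 2)) = Rational(-1, 2) ≈ -0.50000)
Mul(Mul(Mul(q, Add(3, 1)), -21), -7) = Mul(Mul(Mul(Rational(-1, 2), Add(3, 1)), -21), -7) = Mul(Mul(Mul(Rational(-1, 2), 4), -21), -7) = Mul(Mul(-2, -21), -7) = Mul(42, -7) = -294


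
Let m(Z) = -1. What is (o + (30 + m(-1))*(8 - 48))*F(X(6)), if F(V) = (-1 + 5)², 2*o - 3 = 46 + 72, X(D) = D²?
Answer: -17592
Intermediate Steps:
o = 121/2 (o = 3/2 + (46 + 72)/2 = 3/2 + (½)*118 = 3/2 + 59 = 121/2 ≈ 60.500)
F(V) = 16 (F(V) = 4² = 16)
(o + (30 + m(-1))*(8 - 48))*F(X(6)) = (121/2 + (30 - 1)*(8 - 48))*16 = (121/2 + 29*(-40))*16 = (121/2 - 1160)*16 = -2199/2*16 = -17592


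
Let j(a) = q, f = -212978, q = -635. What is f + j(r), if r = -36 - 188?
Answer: -213613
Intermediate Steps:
r = -224
j(a) = -635
f + j(r) = -212978 - 635 = -213613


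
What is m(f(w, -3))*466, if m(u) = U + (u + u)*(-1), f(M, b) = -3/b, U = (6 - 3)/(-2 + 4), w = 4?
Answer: -233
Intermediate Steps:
U = 3/2 ≈ 1.5000
m(u) = 3/2 - 2*u (m(u) = 3/2 + (u + u)*(-1) = 3/2 + (2*u)*(-1) = 3/2 - 2*u)
m(f(w, -3))*466 = (3/2 - (-6)/(-3))*466 = (3/2 - (-6)*(-1)/3)*466 = (3/2 - 2*1)*466 = (3/2 - 2)*466 = -1/2*466 = -233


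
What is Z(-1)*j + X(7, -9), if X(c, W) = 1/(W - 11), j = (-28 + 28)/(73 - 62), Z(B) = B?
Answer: -1/20 ≈ -0.050000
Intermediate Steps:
j = 0 (j = 0/11 = 0*(1/11) = 0)
X(c, W) = 1/(-11 + W)
Z(-1)*j + X(7, -9) = -1*0 + 1/(-11 - 9) = 0 + 1/(-20) = 0 - 1/20 = -1/20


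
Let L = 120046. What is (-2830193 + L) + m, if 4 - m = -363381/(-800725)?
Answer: -2170079617056/800725 ≈ -2.7101e+6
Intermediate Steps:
m = 2839519/800725 (m = 4 - (-363381)/(-800725) = 4 - (-363381)*(-1)/800725 = 4 - 1*363381/800725 = 4 - 363381/800725 = 2839519/800725 ≈ 3.5462)
(-2830193 + L) + m = (-2830193 + 120046) + 2839519/800725 = -2710147 + 2839519/800725 = -2170079617056/800725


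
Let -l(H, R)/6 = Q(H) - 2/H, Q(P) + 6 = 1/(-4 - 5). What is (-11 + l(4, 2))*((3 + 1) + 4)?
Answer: 688/3 ≈ 229.33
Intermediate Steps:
Q(P) = -55/9 (Q(P) = -6 + 1/(-4 - 5) = -6 + 1/(-9) = -6 - ⅑ = -55/9)
l(H, R) = 110/3 + 12/H (l(H, R) = -6*(-55/9 - 2/H) = 110/3 + 12/H)
(-11 + l(4, 2))*((3 + 1) + 4) = (-11 + (110/3 + 12/4))*((3 + 1) + 4) = (-11 + (110/3 + 12*(¼)))*(4 + 4) = (-11 + (110/3 + 3))*8 = (-11 + 119/3)*8 = (86/3)*8 = 688/3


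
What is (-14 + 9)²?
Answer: 25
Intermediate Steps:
(-14 + 9)² = (-5)² = 25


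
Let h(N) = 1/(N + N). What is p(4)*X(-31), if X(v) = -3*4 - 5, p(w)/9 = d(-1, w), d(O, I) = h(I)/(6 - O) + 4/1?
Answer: -34425/56 ≈ -614.73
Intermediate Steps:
h(N) = 1/(2*N)
d(O, I) = 4 + 1/(2*I*(6 - O)) (d(O, I) = (1/(2*I))/(6 - O) + 4/1 = 1/(2*I*(6 - O)) + 4*1 = 1/(2*I*(6 - O)) + 4 = 4 + 1/(2*I*(6 - O)))
p(w) = -9*(-1 - 56*w)/(14*w) (p(w) = 9*((-1 - 8*w*(6 - 1*(-1)))/(2*w*(-6 - 1))) = 9*((1/2)*(-1 - 8*w*(6 + 1))/(w*(-7))) = 9*((1/2)*(-1/7)*(-1 - 8*w*7)/w) = 9*((1/2)*(-1/7)*(-1 - 56*w)/w) = 9*(-(-1 - 56*w)/(14*w)) = -9*(-1 - 56*w)/(14*w))
X(v) = -17 (X(v) = -12 - 5 = -17)
p(4)*X(-31) = (36 + (9/14)/4)*(-17) = (36 + (9/14)*(1/4))*(-17) = (36 + 9/56)*(-17) = (2025/56)*(-17) = -34425/56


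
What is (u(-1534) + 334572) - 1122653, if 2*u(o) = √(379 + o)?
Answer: -788081 + I*√1155/2 ≈ -7.8808e+5 + 16.993*I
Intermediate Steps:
u(o) = √(379 + o)/2
(u(-1534) + 334572) - 1122653 = (√(379 - 1534)/2 + 334572) - 1122653 = (√(-1155)/2 + 334572) - 1122653 = ((I*√1155)/2 + 334572) - 1122653 = (I*√1155/2 + 334572) - 1122653 = (334572 + I*√1155/2) - 1122653 = -788081 + I*√1155/2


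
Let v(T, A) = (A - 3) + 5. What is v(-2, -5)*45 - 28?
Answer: -163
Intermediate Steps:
v(T, A) = 2 + A (v(T, A) = (-3 + A) + 5 = 2 + A)
v(-2, -5)*45 - 28 = (2 - 5)*45 - 28 = -3*45 - 28 = -135 - 28 = -163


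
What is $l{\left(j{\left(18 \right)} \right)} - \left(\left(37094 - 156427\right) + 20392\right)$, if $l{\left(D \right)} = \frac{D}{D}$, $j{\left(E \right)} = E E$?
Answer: $98942$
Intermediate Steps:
$j{\left(E \right)} = E^{2}$
$l{\left(D \right)} = 1$
$l{\left(j{\left(18 \right)} \right)} - \left(\left(37094 - 156427\right) + 20392\right) = 1 - \left(\left(37094 - 156427\right) + 20392\right) = 1 - \left(-119333 + 20392\right) = 1 - -98941 = 1 + 98941 = 98942$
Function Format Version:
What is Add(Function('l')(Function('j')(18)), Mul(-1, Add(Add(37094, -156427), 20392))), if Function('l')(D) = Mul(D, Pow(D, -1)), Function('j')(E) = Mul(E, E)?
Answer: 98942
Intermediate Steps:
Function('j')(E) = Pow(E, 2)
Function('l')(D) = 1
Add(Function('l')(Function('j')(18)), Mul(-1, Add(Add(37094, -156427), 20392))) = Add(1, Mul(-1, Add(Add(37094, -156427), 20392))) = Add(1, Mul(-1, Add(-119333, 20392))) = Add(1, Mul(-1, -98941)) = Add(1, 98941) = 98942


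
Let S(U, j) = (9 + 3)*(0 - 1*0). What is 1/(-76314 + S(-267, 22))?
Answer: -1/76314 ≈ -1.3104e-5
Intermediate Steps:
S(U, j) = 0 (S(U, j) = 12*(0 + 0) = 12*0 = 0)
1/(-76314 + S(-267, 22)) = 1/(-76314 + 0) = 1/(-76314) = -1/76314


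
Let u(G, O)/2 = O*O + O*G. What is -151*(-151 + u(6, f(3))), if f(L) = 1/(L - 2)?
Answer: 20687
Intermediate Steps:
f(L) = 1/(-2 + L)
u(G, O) = 2*O² + 2*G*O (u(G, O) = 2*(O*O + O*G) = 2*(O² + G*O) = 2*O² + 2*G*O)
-151*(-151 + u(6, f(3))) = -151*(-151 + 2*(6 + 1/(-2 + 3))/(-2 + 3)) = -151*(-151 + 2*(6 + 1/1)/1) = -151*(-151 + 2*1*(6 + 1)) = -151*(-151 + 2*1*7) = -151*(-151 + 14) = -151*(-137) = 20687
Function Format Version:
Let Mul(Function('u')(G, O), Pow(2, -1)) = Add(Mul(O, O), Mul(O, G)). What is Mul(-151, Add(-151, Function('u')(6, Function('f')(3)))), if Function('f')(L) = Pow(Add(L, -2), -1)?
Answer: 20687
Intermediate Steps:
Function('f')(L) = Pow(Add(-2, L), -1)
Function('u')(G, O) = Add(Mul(2, Pow(O, 2)), Mul(2, G, O)) (Function('u')(G, O) = Mul(2, Add(Mul(O, O), Mul(O, G))) = Mul(2, Add(Pow(O, 2), Mul(G, O))) = Add(Mul(2, Pow(O, 2)), Mul(2, G, O)))
Mul(-151, Add(-151, Function('u')(6, Function('f')(3)))) = Mul(-151, Add(-151, Mul(2, Pow(Add(-2, 3), -1), Add(6, Pow(Add(-2, 3), -1))))) = Mul(-151, Add(-151, Mul(2, Pow(1, -1), Add(6, Pow(1, -1))))) = Mul(-151, Add(-151, Mul(2, 1, Add(6, 1)))) = Mul(-151, Add(-151, Mul(2, 1, 7))) = Mul(-151, Add(-151, 14)) = Mul(-151, -137) = 20687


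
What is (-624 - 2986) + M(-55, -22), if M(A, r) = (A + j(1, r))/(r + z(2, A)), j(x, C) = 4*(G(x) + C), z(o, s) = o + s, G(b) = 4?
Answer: -270623/75 ≈ -3608.3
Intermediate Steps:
j(x, C) = 16 + 4*C (j(x, C) = 4*(4 + C) = 16 + 4*C)
M(A, r) = (16 + A + 4*r)/(2 + A + r) (M(A, r) = (A + (16 + 4*r))/(r + (2 + A)) = (16 + A + 4*r)/(2 + A + r))
(-624 - 2986) + M(-55, -22) = (-624 - 2986) + (16 - 55 + 4*(-22))/(2 - 55 - 22) = -3610 + (16 - 55 - 88)/(-75) = -3610 - 1/75*(-127) = -3610 + 127/75 = -270623/75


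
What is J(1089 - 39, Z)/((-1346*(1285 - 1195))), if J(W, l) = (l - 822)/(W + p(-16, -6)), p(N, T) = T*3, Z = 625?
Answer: 197/125016480 ≈ 1.5758e-6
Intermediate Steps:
p(N, T) = 3*T
J(W, l) = (-822 + l)/(-18 + W) (J(W, l) = (l - 822)/(W + 3*(-6)) = (-822 + l)/(W - 18) = (-822 + l)/(-18 + W))
J(1089 - 39, Z)/((-1346*(1285 - 1195))) = ((-822 + 625)/(-18 + (1089 - 39)))/((-1346*(1285 - 1195))) = (-197/(-18 + 1050))/((-1346*90)) = (-197/1032)/(-121140) = ((1/1032)*(-197))*(-1/121140) = -197/1032*(-1/121140) = 197/125016480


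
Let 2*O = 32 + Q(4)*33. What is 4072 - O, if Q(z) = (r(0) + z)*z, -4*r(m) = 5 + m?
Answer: 7749/2 ≈ 3874.5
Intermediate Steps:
r(m) = -5/4 - m/4 (r(m) = -(5 + m)/4 = -5/4 - m/4)
Q(z) = z*(-5/4 + z) (Q(z) = ((-5/4 - ¼*0) + z)*z = ((-5/4 + 0) + z)*z = (-5/4 + z)*z = z*(-5/4 + z))
O = 395/2 (O = (32 + ((¼)*4*(-5 + 4*4))*33)/2 = (32 + ((¼)*4*(-5 + 16))*33)/2 = (32 + ((¼)*4*11)*33)/2 = (32 + 11*33)/2 = (32 + 363)/2 = (½)*395 = 395/2 ≈ 197.50)
4072 - O = 4072 - 1*395/2 = 4072 - 395/2 = 7749/2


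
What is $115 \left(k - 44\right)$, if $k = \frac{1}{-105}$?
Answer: $- \frac{106283}{21} \approx -5061.1$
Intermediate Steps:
$k = - \frac{1}{105} \approx -0.0095238$
$115 \left(k - 44\right) = 115 \left(- \frac{1}{105} - 44\right) = 115 \left(- \frac{4621}{105}\right) = - \frac{106283}{21}$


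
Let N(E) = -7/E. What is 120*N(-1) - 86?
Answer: 754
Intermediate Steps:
120*N(-1) - 86 = 120*(-7/(-1)) - 86 = 120*(-7*(-1)) - 86 = 120*7 - 86 = 840 - 86 = 754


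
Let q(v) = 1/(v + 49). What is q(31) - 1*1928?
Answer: -154239/80 ≈ -1928.0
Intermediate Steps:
q(v) = 1/(49 + v)
q(31) - 1*1928 = 1/(49 + 31) - 1*1928 = 1/80 - 1928 = -154239/80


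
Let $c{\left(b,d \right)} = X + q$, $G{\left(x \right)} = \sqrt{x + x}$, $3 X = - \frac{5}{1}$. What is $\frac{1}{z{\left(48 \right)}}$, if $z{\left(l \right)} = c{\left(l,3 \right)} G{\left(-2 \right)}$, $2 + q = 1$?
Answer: $\frac{3 i}{16} \approx 0.1875 i$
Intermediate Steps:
$q = -1$ ($q = -2 + 1 = -1$)
$X = - \frac{5}{3}$ ($X = \frac{\left(-5\right) 1^{-1}}{3} = \frac{\left(-5\right) 1}{3} = \frac{1}{3} \left(-5\right) = - \frac{5}{3} \approx -1.6667$)
$G{\left(x \right)} = \sqrt{2} \sqrt{x}$ ($G{\left(x \right)} = \sqrt{2 x} = \sqrt{2} \sqrt{x}$)
$c{\left(b,d \right)} = - \frac{8}{3}$ ($c{\left(b,d \right)} = - \frac{5}{3} - 1 = - \frac{8}{3}$)
$z{\left(l \right)} = - \frac{16 i}{3}$ ($z{\left(l \right)} = - \frac{8 \sqrt{2} \sqrt{-2}}{3} = - \frac{8 \sqrt{2} i \sqrt{2}}{3} = - \frac{8 \cdot 2 i}{3} = - \frac{16 i}{3}$)
$\frac{1}{z{\left(48 \right)}} = \frac{1}{\left(- \frac{16}{3}\right) i} = \frac{3 i}{16}$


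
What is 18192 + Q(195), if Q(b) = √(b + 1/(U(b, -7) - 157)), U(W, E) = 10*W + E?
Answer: 18192 + √622012006/1786 ≈ 18206.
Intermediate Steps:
U(W, E) = E + 10*W
Q(b) = √(b + 1/(-164 + 10*b)) (Q(b) = √(b + 1/((-7 + 10*b) - 157)) = √(b + 1/(-164 + 10*b)))
18192 + Q(195) = 18192 + √2*√(1/(-82 + 5*195) + 2*195)/2 = 18192 + √2*√(1/(-82 + 975) + 390)/2 = 18192 + √2*√(1/893 + 390)/2 = 18192 + √2*√(348271/893)/2 = 18192 + √2*(√311006003/893)/2 = 18192 + √622012006/1786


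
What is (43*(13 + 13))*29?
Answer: 32422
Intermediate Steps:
(43*(13 + 13))*29 = (43*26)*29 = 1118*29 = 32422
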